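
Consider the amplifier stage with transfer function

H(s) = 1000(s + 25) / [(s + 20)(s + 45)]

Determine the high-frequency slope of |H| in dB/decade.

-20 dB/decade

Each pole contributes −20 dB/decade at high frequency; each zero contributes +20 dB/decade.
Net: 1 zero(s) − 2 pole(s) → -20 dB/decade.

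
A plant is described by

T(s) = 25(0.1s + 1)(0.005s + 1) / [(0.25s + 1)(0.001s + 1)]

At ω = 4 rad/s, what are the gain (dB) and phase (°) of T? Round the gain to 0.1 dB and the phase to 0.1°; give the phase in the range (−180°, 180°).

At ω = 4 rad/s:
zero (1 + j4·0.1) = 1 + j0.4 → |·| ≈ 1.077, ∠ ≈ 21.80°
zero (1 + j4·0.005) = 1 + j0.02 → |·| ≈ 1.0002, ∠ ≈ 1.15°
pole (1 + j4·0.25) = 1 + j1 → |·| ≈ 1.4142, ∠ ≈ 45.00°
pole (1 + j4·0.001) = 1 + j0.004 → |·| ≈ 1, ∠ ≈ 0.23°
|T| = 25 · 1.077 · 1.0002 / (1.4142 · 1) ≈ 19.043
Gain = 20 log₁₀(19.043) ≈ 25.59 dB
∠T = (21.80° + 1.15°) − (45.00° + 0.23°) = -22.28°

25.6 dB, -22.3°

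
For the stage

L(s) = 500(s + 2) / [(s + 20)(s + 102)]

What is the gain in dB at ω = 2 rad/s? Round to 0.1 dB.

At s = jω = j2:
zero (s+2): 2 + j2 → |·| = √(2²+2²) = √8 ≈ 2.8284, ∠ = arctan(2/2) ≈ 45.00°
pole (s+20): 20 + j2 → |·| = √(20²+2²) = √404 ≈ 20.1, ∠ = arctan(2/20) ≈ 5.71°
pole (s+102): 102 + j2 → |·| = √(102²+2²) = √10408 ≈ 102.02, ∠ = arctan(2/102) ≈ 1.12°
|L| = 500 · 2.8284 / 2050.6 ≈ 0.68965
Gain = 20 log₁₀(0.68965) ≈ -3.23 dB

-3.2 dB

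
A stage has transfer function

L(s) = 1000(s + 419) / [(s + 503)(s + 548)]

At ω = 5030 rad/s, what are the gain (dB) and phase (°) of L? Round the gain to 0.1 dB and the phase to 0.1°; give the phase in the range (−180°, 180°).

-14.1 dB, -82.8°

At s = jω = j5030:
zero (s+419): 419 + j5030 → |·| = √(419²+5030²) = √25476461 ≈ 5047.4, ∠ = arctan(5030/419) ≈ 85.24°
pole (s+503): 503 + j5030 → |·| = √(503²+5030²) = √25553909 ≈ 5055.1, ∠ = arctan(5030/503) ≈ 84.29°
pole (s+548): 548 + j5030 → |·| = √(548²+5030²) = √25601204 ≈ 5059.8, ∠ = arctan(5030/548) ≈ 83.78°
|L| = 1000 · 5047.4 / 2.5578e+07 ≈ 0.19733
Gain = 20 log₁₀(0.19733) ≈ -14.10 dB
∠L = 85.24° − 168.07° = -82.83°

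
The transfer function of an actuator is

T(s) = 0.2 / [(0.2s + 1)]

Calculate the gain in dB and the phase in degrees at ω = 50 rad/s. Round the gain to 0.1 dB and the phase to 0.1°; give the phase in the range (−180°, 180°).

-34.0 dB, -84.3°

At ω = 50 rad/s:
pole (1 + j50·0.2) = 1 + j10 → |·| ≈ 10.05, ∠ ≈ 84.29°
|T| = 0.2 · 1 / (10.05) ≈ 0.0199
Gain = 20 log₁₀(0.0199) ≈ -34.02 dB
∠T = (0°) − (84.29°) = -84.29°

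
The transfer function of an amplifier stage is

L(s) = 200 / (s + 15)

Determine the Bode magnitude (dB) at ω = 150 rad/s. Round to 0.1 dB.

Substitute s = j150:
Numerator: 200 = 200 + j0
Denominator: (j150) + 15 = 15 + j150
|N| = √(200² + 0²) ≈ 200, ∠N ≈ 0.00°
|D| = √(15² + 150²) ≈ 150.75, ∠D ≈ 84.29°
|L| = 200 / 150.75 ≈ 1.3267
Gain = 20 log₁₀(1.3267) ≈ 2.46 dB

2.5 dB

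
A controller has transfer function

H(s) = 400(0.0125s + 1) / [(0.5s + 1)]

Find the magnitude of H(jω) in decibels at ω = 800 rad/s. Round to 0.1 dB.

20.0 dB

At ω = 800 rad/s:
zero (1 + j800·0.0125) = 1 + j10 → |·| ≈ 10.05, ∠ ≈ 84.29°
pole (1 + j800·0.5) = 1 + j400 → |·| ≈ 400, ∠ ≈ 89.86°
|H| = 400 · 10.05 / (400) ≈ 10.05
Gain = 20 log₁₀(10.05) ≈ 20.04 dB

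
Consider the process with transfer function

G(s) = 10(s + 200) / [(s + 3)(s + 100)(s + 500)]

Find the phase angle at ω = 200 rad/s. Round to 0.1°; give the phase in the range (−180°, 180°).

At s = jω = j200:
zero (s+200): 200 + j200 → |·| = √(200²+200²) = √80000 ≈ 282.84, ∠ = arctan(200/200) ≈ 45.00°
pole (s+3): 3 + j200 → |·| = √(3²+200²) = √40009 ≈ 200.02, ∠ = arctan(200/3) ≈ 89.14°
pole (s+100): 100 + j200 → |·| = √(100²+200²) = √50000 ≈ 223.61, ∠ = arctan(200/100) ≈ 63.43°
pole (s+500): 500 + j200 → |·| = √(500²+200²) = √290000 ≈ 538.52, ∠ = arctan(200/500) ≈ 21.80°
∠G = 45.00° − 174.37° = -129.37°

-129.4°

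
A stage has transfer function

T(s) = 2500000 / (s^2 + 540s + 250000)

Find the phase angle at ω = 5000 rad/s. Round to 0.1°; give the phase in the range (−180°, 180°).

-173.8°

At s = jω = j5000:
quadratic: (j5000)² + 540·j5000 + 250000 = -24750000 + j2700000 → |·| ≈ 2.4897e+07, ∠ ≈ 173.77°
∠T = 0.00° − 173.77° = -173.77°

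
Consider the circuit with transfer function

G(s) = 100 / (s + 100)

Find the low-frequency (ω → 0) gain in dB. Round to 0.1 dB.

G(0) = 100 / (100) = 1
20 log₁₀(1) ≈ 0.00 dB

0.0 dB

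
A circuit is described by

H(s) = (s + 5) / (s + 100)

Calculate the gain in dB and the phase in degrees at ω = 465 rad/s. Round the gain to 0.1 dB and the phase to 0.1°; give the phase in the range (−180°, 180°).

Substitute s = j465:
Numerator: (j465) + 5 = 5 + j465
Denominator: (j465) + 100 = 100 + j465
|N| = √(5² + 465²) ≈ 465.03, ∠N ≈ 89.38°
|D| = √(100² + 465²) ≈ 475.63, ∠D ≈ 77.86°
|H| = 465.03 / 475.63 ≈ 0.97771
Gain = 20 log₁₀(0.97771) ≈ -0.20 dB
∠H = 89.38° − 77.86° = 11.52°

-0.2 dB, 11.5°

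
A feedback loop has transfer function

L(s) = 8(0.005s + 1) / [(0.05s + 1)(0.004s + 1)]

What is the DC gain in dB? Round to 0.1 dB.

L(0) = 8 · 1 / 1 = 8
20 log₁₀(8) ≈ 18.06 dB

18.1 dB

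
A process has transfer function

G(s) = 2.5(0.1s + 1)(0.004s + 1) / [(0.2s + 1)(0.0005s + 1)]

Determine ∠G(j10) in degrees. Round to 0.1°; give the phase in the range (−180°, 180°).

At ω = 10 rad/s:
zero (1 + j10·0.1) = 1 + j1 → |·| ≈ 1.4142, ∠ ≈ 45.00°
zero (1 + j10·0.004) = 1 + j0.04 → |·| ≈ 1.0008, ∠ ≈ 2.29°
pole (1 + j10·0.2) = 1 + j2 → |·| ≈ 2.2361, ∠ ≈ 63.43°
pole (1 + j10·0.0005) = 1 + j0.005 → |·| ≈ 1, ∠ ≈ 0.29°
∠G = (45.00° + 2.29°) − (63.43° + 0.29°) = -16.43°

-16.4°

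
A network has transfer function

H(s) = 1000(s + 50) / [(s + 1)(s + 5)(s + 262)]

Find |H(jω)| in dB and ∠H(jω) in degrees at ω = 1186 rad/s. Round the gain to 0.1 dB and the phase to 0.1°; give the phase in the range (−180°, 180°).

At s = jω = j1186:
zero (s+50): 50 + j1186 → |·| = √(50²+1186²) = √1409096 ≈ 1187.1, ∠ = arctan(1186/50) ≈ 87.59°
pole (s+1): 1 + j1186 → |·| = √(1²+1186²) = √1406597 ≈ 1186, ∠ = arctan(1186/1) ≈ 89.95°
pole (s+5): 5 + j1186 → |·| = √(5²+1186²) = √1406621 ≈ 1186, ∠ = arctan(1186/5) ≈ 89.76°
pole (s+262): 262 + j1186 → |·| = √(262²+1186²) = √1475240 ≈ 1214.6, ∠ = arctan(1186/262) ≈ 77.54°
|H| = 1000 · 1187.1 / 1.7085e+09 ≈ 0.00069482
Gain = 20 log₁₀(0.00069482) ≈ -63.16 dB
∠H = 87.59° − 257.25° = -169.66°

-63.2 dB, -169.7°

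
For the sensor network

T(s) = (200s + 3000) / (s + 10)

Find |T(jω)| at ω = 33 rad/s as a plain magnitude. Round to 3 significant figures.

Substitute s = j33:
Numerator: 200(j33) + 3000 = 3000 + j6600
Denominator: (j33) + 10 = 10 + j33
|N| = √(3000² + 6600²) ≈ 7249.8, ∠N ≈ 65.56°
|D| = √(10² + 33²) ≈ 34.482, ∠D ≈ 73.14°
|T| = 7249.8 / 34.482 ≈ 210.25

210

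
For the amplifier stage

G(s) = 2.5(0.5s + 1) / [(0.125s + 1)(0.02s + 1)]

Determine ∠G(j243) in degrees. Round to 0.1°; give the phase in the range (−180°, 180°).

-77.0°

At ω = 243 rad/s:
zero (1 + j243·0.5) = 1 + j121.5 → |·| ≈ 121.5, ∠ ≈ 89.53°
pole (1 + j243·0.125) = 1 + j30.375 → |·| ≈ 30.391, ∠ ≈ 88.11°
pole (1 + j243·0.02) = 1 + j4.86 → |·| ≈ 4.9618, ∠ ≈ 78.37°
∠G = (89.53°) − (88.11° + 78.37°) = -76.95°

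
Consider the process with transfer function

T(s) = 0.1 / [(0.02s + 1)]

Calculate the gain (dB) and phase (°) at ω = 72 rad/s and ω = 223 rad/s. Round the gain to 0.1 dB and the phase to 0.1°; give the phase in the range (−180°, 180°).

ω = 72: -24.9 dB, -55.2°; ω = 223: -33.2 dB, -77.4°

At ω = 72 rad/s:
pole (1 + j72·0.02) = 1 + j1.44 → |·| ≈ 1.7532, ∠ ≈ 55.22°
|T| = 0.1 · 1 / (1.7532) ≈ 0.057039
Gain = 20 log₁₀(0.057039) ≈ -24.88 dB
∠T = (0°) − (55.22°) = -55.22°

At ω = 223 rad/s:
pole (1 + j223·0.02) = 1 + j4.46 → |·| ≈ 4.5707, ∠ ≈ 77.36°
|T| = 0.1 · 1 / (4.5707) ≈ 0.021878
Gain = 20 log₁₀(0.021878) ≈ -33.20 dB
∠T = (0°) − (77.36°) = -77.36°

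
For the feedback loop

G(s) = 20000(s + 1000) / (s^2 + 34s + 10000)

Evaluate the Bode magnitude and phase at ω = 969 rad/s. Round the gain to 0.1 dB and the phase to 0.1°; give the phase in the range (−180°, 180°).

29.5 dB, -133.9°

At s = jω = j969:
zero (s+1000): 1000 + j969 → |·| = √(1000²+969²) = √1938961 ≈ 1392.5, ∠ = arctan(969/1000) ≈ 44.10°
quadratic: (j969)² + 34·j969 + 10000 = -928961 + j32946 → |·| ≈ 9.2955e+05, ∠ ≈ 177.97°
|G| = 20000 · 1392.5 / 9.2955e+05 ≈ 29.961
Gain = 20 log₁₀(29.961) ≈ 29.53 dB
∠G = 44.10° − 177.97° = -133.87°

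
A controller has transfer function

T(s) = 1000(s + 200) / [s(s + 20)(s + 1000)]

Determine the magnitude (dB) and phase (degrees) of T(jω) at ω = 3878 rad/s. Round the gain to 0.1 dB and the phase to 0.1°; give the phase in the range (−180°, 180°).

-83.8 dB, -168.2°

At s = jω = j3878:
zero (s+200): 200 + j3878 → |·| = √(200²+3878²) = √15078884 ≈ 3883.2, ∠ = arctan(3878/200) ≈ 87.05°
pole (s+20): 20 + j3878 → |·| = √(20²+3878²) = √15039284 ≈ 3878.1, ∠ = arctan(3878/20) ≈ 89.70°
pole (s+1000): 1000 + j3878 → |·| = √(1000²+3878²) = √16038884 ≈ 4004.9, ∠ = arctan(3878/1000) ≈ 75.54°
pole at origin: |s| = 3878, ∠ = 90.00° (in denominator)
|T| = 1000 · 3883.2 / 6.0231e+10 ≈ 6.4472e-05
Gain = 20 log₁₀(6.4472e-05) ≈ -83.81 dB
∠T = 87.05° − 255.24° = -168.19°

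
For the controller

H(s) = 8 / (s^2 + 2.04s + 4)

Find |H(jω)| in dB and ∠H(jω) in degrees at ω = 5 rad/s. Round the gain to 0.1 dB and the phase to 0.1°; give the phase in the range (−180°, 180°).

-9.3 dB, -154.1°

At s = jω = j5:
quadratic: (j5)² + 2.04·j5 + 4 = -21 + j10.2 → |·| ≈ 23.346, ∠ ≈ 154.09°
|H| = 8 / 23.346 ≈ 0.34267
Gain = 20 log₁₀(0.34267) ≈ -9.30 dB
∠H = 0.00° − 154.09° = -154.09°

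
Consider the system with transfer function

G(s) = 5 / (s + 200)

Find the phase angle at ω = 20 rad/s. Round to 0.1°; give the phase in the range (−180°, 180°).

-5.7°

At s = jω = j20:
pole (s+200): 200 + j20 → |·| = √(200²+20²) = √40400 ≈ 201, ∠ = arctan(20/200) ≈ 5.71°
∠G = 0.00° − 5.71° = -5.71°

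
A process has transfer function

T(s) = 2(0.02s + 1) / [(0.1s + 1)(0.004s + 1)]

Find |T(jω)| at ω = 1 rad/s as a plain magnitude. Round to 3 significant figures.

At ω = 1 rad/s:
zero (1 + j1·0.02) = 1 + j0.02 → |·| ≈ 1.0002, ∠ ≈ 1.15°
pole (1 + j1·0.1) = 1 + j0.1 → |·| ≈ 1.005, ∠ ≈ 5.71°
pole (1 + j1·0.004) = 1 + j0.004 → |·| ≈ 1, ∠ ≈ 0.23°
|T| = 2 · 1.0002 / (1.005 · 1) ≈ 1.9904

1.99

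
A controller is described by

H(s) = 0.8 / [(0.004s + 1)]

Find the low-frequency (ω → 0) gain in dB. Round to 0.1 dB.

-1.9 dB

H(0) = 0.8 · 1 / 1 = 0.8
20 log₁₀(0.8) ≈ -1.94 dB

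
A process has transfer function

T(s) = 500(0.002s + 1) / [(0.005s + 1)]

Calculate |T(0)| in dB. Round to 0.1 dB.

T(0) = 500 · 1 / 1 = 500
20 log₁₀(500) ≈ 53.98 dB

54.0 dB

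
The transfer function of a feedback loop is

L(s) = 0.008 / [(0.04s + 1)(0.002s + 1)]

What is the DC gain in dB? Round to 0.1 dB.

L(0) = 0.008 · 1 / 1 = 0.008
20 log₁₀(0.008) ≈ -41.94 dB

-41.9 dB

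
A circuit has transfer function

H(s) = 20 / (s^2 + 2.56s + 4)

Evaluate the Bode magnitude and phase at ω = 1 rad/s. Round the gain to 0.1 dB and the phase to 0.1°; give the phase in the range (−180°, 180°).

14.1 dB, -40.5°

At s = jω = j1:
quadratic: (j1)² + 2.56·j1 + 4 = 3 + j2.56 → |·| ≈ 3.9438, ∠ ≈ 40.48°
|H| = 20 / 3.9438 ≈ 5.0713
Gain = 20 log₁₀(5.0713) ≈ 14.10 dB
∠H = 0.00° − 40.48° = -40.48°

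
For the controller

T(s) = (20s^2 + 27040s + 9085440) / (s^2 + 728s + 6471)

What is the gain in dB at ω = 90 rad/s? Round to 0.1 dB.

43.0 dB

Substitute s = j90:
Numerator: 20(j90)^2 + 27040(j90) + 9085440 = 8923440 + j2433600
Denominator: (j90)^2 + 728(j90) + 6471 = -1629 + j65520
|N| = √(8923440² + 2433600²) ≈ 9.2493e+06, ∠N ≈ 15.25°
|D| = √(1629² + 65520²) ≈ 65540, ∠D ≈ 91.42°
|T| = 9.2493e+06 / 65540 ≈ 141.12
Gain = 20 log₁₀(141.12) ≈ 42.99 dB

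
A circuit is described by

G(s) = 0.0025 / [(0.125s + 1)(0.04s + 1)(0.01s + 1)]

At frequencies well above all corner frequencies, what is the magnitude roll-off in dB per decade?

Each pole contributes −20 dB/decade at high frequency; each zero contributes +20 dB/decade.
Net: 0 zero(s) − 3 pole(s) → -60 dB/decade.

-60 dB/decade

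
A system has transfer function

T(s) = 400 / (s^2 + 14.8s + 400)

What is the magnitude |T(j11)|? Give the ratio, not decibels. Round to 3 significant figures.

1.24

At s = jω = j11:
quadratic: (j11)² + 14.8·j11 + 400 = 279 + j162.8 → |·| ≈ 323.02, ∠ ≈ 30.26°
|T| = 400 / 323.02 ≈ 1.2383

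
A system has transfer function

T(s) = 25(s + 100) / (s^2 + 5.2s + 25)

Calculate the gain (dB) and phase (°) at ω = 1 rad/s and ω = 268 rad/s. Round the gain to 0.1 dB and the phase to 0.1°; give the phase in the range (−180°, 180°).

At s = jω = j1:
zero (s+100): 100 + j1 → |·| = √(100²+1²) = √10001 ≈ 100, ∠ = arctan(1/100) ≈ 0.57°
quadratic: (j1)² + 5.2·j1 + 25 = 24 + j5.2 → |·| ≈ 24.557, ∠ ≈ 12.23°
|T| = 25 · 100 / 24.557 ≈ 101.8
Gain = 20 log₁₀(101.8) ≈ 40.15 dB
∠T = 0.57° − 12.23° = -11.66°

At s = jω = j268:
zero (s+100): 100 + j268 → |·| = √(100²+268²) = √81824 ≈ 286.05, ∠ = arctan(268/100) ≈ 69.54°
quadratic: (j268)² + 5.2·j268 + 25 = -71799 + j1393.6 → |·| ≈ 71813, ∠ ≈ 178.89°
|T| = 25 · 286.05 / 71813 ≈ 0.099582
Gain = 20 log₁₀(0.099582) ≈ -20.04 dB
∠T = 69.54° − 178.89° = -109.35°

ω = 1: 40.2 dB, -11.7°; ω = 268: -20.0 dB, -109.4°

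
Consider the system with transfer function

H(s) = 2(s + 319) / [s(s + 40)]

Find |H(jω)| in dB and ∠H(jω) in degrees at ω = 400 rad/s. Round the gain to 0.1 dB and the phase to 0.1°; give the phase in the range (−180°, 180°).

At s = jω = j400:
zero (s+319): 319 + j400 → |·| = √(319²+400²) = √261761 ≈ 511.63, ∠ = arctan(400/319) ≈ 51.43°
pole (s+40): 40 + j400 → |·| = √(40²+400²) = √161600 ≈ 402, ∠ = arctan(400/40) ≈ 84.29°
pole at origin: |s| = 400, ∠ = 90.00° (in denominator)
|H| = 2 · 511.63 / 1.608e+05 ≈ 0.0063636
Gain = 20 log₁₀(0.0063636) ≈ -43.93 dB
∠H = 51.43° − 174.29° = -122.86°

-43.9 dB, -122.9°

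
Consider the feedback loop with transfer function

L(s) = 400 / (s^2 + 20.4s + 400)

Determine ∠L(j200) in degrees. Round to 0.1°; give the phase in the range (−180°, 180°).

-174.1°

At s = jω = j200:
quadratic: (j200)² + 20.4·j200 + 400 = -39600 + j4080 → |·| ≈ 39810, ∠ ≈ 174.12°
∠L = 0.00° − 174.12° = -174.12°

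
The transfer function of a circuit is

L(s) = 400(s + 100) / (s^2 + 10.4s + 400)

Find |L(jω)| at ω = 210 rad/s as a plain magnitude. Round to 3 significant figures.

2.13

At s = jω = j210:
zero (s+100): 100 + j210 → |·| = √(100²+210²) = √54100 ≈ 232.59, ∠ = arctan(210/100) ≈ 64.54°
quadratic: (j210)² + 10.4·j210 + 400 = -43700 + j2184 → |·| ≈ 43755, ∠ ≈ 177.14°
|L| = 400 · 232.59 / 43755 ≈ 2.1263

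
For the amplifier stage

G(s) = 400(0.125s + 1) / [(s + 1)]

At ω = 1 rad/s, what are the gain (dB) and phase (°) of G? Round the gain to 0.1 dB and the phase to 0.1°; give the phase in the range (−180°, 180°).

49.1 dB, -37.9°

At ω = 1 rad/s:
zero (1 + j1·0.125) = 1 + j0.125 → |·| ≈ 1.0078, ∠ ≈ 7.13°
pole (1 + j1·1) = 1 + j1 → |·| ≈ 1.4142, ∠ ≈ 45.00°
|G| = 400 · 1.0078 / (1.4142) ≈ 285.05
Gain = 20 log₁₀(285.05) ≈ 49.10 dB
∠G = (7.13°) − (45.00°) = -37.87°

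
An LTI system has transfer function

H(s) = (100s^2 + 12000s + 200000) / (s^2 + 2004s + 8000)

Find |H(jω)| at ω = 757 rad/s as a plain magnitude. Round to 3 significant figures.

Substitute s = j757:
Numerator: 100(j757)^2 + 12000(j757) + 200000 = -57104900 + j9084000
Denominator: (j757)^2 + 2004(j757) + 8000 = -565049 + j1517028
|N| = √(57104900² + 9084000²) ≈ 5.7823e+07, ∠N ≈ 170.96°
|D| = √(565049² + 1517028²) ≈ 1.6188e+06, ∠D ≈ 110.43°
|H| = 5.7823e+07 / 1.6188e+06 ≈ 35.72

35.7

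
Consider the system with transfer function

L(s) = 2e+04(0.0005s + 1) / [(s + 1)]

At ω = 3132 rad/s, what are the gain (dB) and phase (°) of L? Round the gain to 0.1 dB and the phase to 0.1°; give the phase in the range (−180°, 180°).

21.5 dB, -32.5°

At ω = 3132 rad/s:
zero (1 + j3132·0.0005) = 1 + j1.566 → |·| ≈ 1.8581, ∠ ≈ 57.44°
pole (1 + j3132·1) = 1 + j3132 → |·| ≈ 3132, ∠ ≈ 89.98°
|L| = 2e+04 · 1.8581 / (3132) ≈ 11.865
Gain = 20 log₁₀(11.865) ≈ 21.49 dB
∠L = (57.44°) − (89.98°) = -32.54°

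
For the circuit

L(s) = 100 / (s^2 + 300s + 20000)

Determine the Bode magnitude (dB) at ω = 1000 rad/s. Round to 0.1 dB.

-80.2 dB

Substitute s = j1000:
Numerator: 100 = 100 + j0
Denominator: (j1000)^2 + 300(j1000) + 20000 = -980000 + j300000
|N| = √(100² + 0²) ≈ 100, ∠N ≈ 0.00°
|D| = √(980000² + 300000²) ≈ 1.0249e+06, ∠D ≈ 162.98°
|L| = 100 / 1.0249e+06 ≈ 9.757e-05
Gain = 20 log₁₀(9.757e-05) ≈ -80.21 dB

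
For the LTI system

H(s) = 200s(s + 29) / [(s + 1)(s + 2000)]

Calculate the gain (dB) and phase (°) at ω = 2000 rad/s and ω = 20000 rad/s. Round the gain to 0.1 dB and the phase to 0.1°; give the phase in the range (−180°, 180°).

ω = 2000: 43.0 dB, 44.2°; ω = 20000: 46.0 dB, 5.6°

At s = jω = j2000:
zero (s+29): 29 + j2000 → |·| = √(29²+2000²) = √4000841 ≈ 2000.2, ∠ = arctan(2000/29) ≈ 89.17°
zero at origin: s = j2000 → |·| = 2000, ∠ = 90.00°
pole (s+1): 1 + j2000 → |·| = √(1²+2000²) = √4000001 ≈ 2000, ∠ = arctan(2000/1) ≈ 89.97°
pole (s+2000): 2000 + j2000 → |·| = √(2000²+2000²) = √8000000 ≈ 2828.4, ∠ = arctan(2000/2000) ≈ 45.00°
|H| = 200 · 4.0004e+06 / 5.6568e+06 ≈ 141.44
Gain = 20 log₁₀(141.44) ≈ 43.01 dB
∠H = 179.17° − 134.97° = 44.20°

At s = jω = j20000:
zero (s+29): 29 + j20000 → |·| = √(29²+20000²) = √400000841 ≈ 20000, ∠ = arctan(20000/29) ≈ 89.92°
zero at origin: s = j20000 → |·| = 20000, ∠ = 90.00°
pole (s+1): 1 + j20000 → |·| = √(1²+20000²) = √400000001 ≈ 20000, ∠ = arctan(20000/1) ≈ 90.00°
pole (s+2000): 2000 + j20000 → |·| = √(2000²+20000²) = √404000000 ≈ 20100, ∠ = arctan(20000/2000) ≈ 84.29°
|H| = 200 · 4e+08 / 4.02e+08 ≈ 199
Gain = 20 log₁₀(199) ≈ 45.98 dB
∠H = 179.92° − 174.29° = 5.63°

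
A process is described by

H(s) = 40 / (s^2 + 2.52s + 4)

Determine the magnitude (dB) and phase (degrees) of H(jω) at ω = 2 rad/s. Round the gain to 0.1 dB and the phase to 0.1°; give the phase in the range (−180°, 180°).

At s = jω = j2:
quadratic: (j2)² + 2.52·j2 + 4 = 0 + j5.04 → |·| ≈ 5.04, ∠ ≈ 90.00°
|H| = 40 / 5.04 ≈ 7.9365
Gain = 20 log₁₀(7.9365) ≈ 17.99 dB
∠H = 0.00° − 90.00° = -90.00°

18.0 dB, -90.0°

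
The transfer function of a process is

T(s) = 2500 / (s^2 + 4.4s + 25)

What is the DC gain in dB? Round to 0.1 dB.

40.0 dB

T(0) = 2500 / 25 = 100
20 log₁₀(100) ≈ 40.00 dB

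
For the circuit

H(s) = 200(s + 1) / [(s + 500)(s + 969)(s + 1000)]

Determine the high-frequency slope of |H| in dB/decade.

Each pole contributes −20 dB/decade at high frequency; each zero contributes +20 dB/decade.
Net: 1 zero(s) − 3 pole(s) → -40 dB/decade.

-40 dB/decade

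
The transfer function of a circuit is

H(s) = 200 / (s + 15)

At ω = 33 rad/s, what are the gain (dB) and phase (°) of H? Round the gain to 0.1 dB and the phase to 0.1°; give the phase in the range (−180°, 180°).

At s = jω = j33:
pole (s+15): 15 + j33 → |·| = √(15²+33²) = √1314 ≈ 36.249, ∠ = arctan(33/15) ≈ 65.56°
|H| = 200 / 36.249 ≈ 5.5174
Gain = 20 log₁₀(5.5174) ≈ 14.83 dB
∠H = 0.00° − 65.56° = -65.56°

14.8 dB, -65.6°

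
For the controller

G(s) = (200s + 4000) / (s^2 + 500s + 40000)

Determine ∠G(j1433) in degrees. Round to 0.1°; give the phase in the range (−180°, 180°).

Substitute s = j1433:
Numerator: 200(j1433) + 4000 = 4000 + j286600
Denominator: (j1433)^2 + 500(j1433) + 40000 = -2013489 + j716500
|N| = √(4000² + 286600²) ≈ 2.8663e+05, ∠N ≈ 89.20°
|D| = √(2013489² + 716500²) ≈ 2.1372e+06, ∠D ≈ 160.41°
∠G = 89.20° − 160.41° = -71.21°

-71.2°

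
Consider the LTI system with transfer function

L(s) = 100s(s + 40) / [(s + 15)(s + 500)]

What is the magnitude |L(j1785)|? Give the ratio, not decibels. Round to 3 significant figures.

At s = jω = j1785:
zero (s+40): 40 + j1785 → |·| = √(40²+1785²) = √3187825 ≈ 1785.4, ∠ = arctan(1785/40) ≈ 88.72°
zero at origin: s = j1785 → |·| = 1785, ∠ = 90.00°
pole (s+15): 15 + j1785 → |·| = √(15²+1785²) = √3186450 ≈ 1785.1, ∠ = arctan(1785/15) ≈ 89.52°
pole (s+500): 500 + j1785 → |·| = √(500²+1785²) = √3436225 ≈ 1853.7, ∠ = arctan(1785/500) ≈ 74.35°
|L| = 100 · 3.1869e+06 / 3.309e+06 ≈ 96.31

96.3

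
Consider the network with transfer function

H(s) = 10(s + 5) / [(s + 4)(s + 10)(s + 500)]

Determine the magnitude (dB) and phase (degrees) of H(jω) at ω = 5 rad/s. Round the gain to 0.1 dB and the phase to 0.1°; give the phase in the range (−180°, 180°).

-54.1 dB, -33.5°

At s = jω = j5:
zero (s+5): 5 + j5 → |·| = √(5²+5²) = √50 ≈ 7.0711, ∠ = arctan(5/5) ≈ 45.00°
pole (s+4): 4 + j5 → |·| = √(4²+5²) = √41 ≈ 6.4031, ∠ = arctan(5/4) ≈ 51.34°
pole (s+10): 10 + j5 → |·| = √(10²+5²) = √125 ≈ 11.18, ∠ = arctan(5/10) ≈ 26.57°
pole (s+500): 500 + j5 → |·| = √(500²+5²) = √250025 ≈ 500.02, ∠ = arctan(5/500) ≈ 0.57°
|H| = 10 · 7.0711 / 35795 ≈ 0.0019754
Gain = 20 log₁₀(0.0019754) ≈ -54.09 dB
∠H = 45.00° − 78.48° = -33.48°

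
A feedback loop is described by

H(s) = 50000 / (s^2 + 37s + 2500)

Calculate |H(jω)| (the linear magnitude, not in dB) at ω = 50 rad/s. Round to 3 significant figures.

At s = jω = j50:
quadratic: (j50)² + 37·j50 + 2500 = 0 + j1850 → |·| ≈ 1850, ∠ ≈ 90.00°
|H| = 50000 / 1850 ≈ 27.027

27.0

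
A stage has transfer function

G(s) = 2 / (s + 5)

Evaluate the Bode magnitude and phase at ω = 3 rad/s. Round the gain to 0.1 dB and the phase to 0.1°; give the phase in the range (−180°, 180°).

-9.3 dB, -31.0°

Substitute s = j3:
Numerator: 2 = 2 + j0
Denominator: (j3) + 5 = 5 + j3
|N| = √(2² + 0²) ≈ 2, ∠N ≈ 0.00°
|D| = √(5² + 3²) ≈ 5.831, ∠D ≈ 30.96°
|G| = 2 / 5.831 ≈ 0.34299
Gain = 20 log₁₀(0.34299) ≈ -9.29 dB
∠G = 0.00° − 30.96° = -30.96°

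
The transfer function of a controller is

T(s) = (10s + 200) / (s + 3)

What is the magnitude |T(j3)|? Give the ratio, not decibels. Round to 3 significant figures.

Substitute s = j3:
Numerator: 10(j3) + 200 = 200 + j30
Denominator: (j3) + 3 = 3 + j3
|N| = √(200² + 30²) ≈ 202.24, ∠N ≈ 8.53°
|D| = √(3² + 3²) ≈ 4.2426, ∠D ≈ 45.00°
|T| = 202.24 / 4.2426 ≈ 47.669

47.7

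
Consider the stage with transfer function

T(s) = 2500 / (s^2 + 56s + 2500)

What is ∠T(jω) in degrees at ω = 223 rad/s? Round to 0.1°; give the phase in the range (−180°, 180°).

At s = jω = j223:
quadratic: (j223)² + 56·j223 + 2500 = -47229 + j12488 → |·| ≈ 48852, ∠ ≈ 165.19°
∠T = 0.00° − 165.19° = -165.19°

-165.2°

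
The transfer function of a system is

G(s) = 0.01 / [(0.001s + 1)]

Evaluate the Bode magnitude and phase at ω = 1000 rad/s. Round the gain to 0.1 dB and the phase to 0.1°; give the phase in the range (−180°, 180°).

At ω = 1000 rad/s:
pole (1 + j1000·0.001) = 1 + j1 → |·| ≈ 1.4142, ∠ ≈ 45.00°
|G| = 0.01 · 1 / (1.4142) ≈ 0.0070711
Gain = 20 log₁₀(0.0070711) ≈ -43.01 dB
∠G = (0°) − (45.00°) = -45.00°

-43.0 dB, -45.0°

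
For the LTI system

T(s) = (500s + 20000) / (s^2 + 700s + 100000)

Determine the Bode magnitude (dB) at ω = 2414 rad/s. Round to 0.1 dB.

Substitute s = j2414:
Numerator: 500(j2414) + 20000 = 20000 + j1207000
Denominator: (j2414)^2 + 700(j2414) + 100000 = -5727396 + j1689800
|N| = √(20000² + 1207000²) ≈ 1.2072e+06, ∠N ≈ 89.05°
|D| = √(5727396² + 1689800²) ≈ 5.9715e+06, ∠D ≈ 163.56°
|T| = 1.2072e+06 / 5.9715e+06 ≈ 0.20216
Gain = 20 log₁₀(0.20216) ≈ -13.89 dB

-13.9 dB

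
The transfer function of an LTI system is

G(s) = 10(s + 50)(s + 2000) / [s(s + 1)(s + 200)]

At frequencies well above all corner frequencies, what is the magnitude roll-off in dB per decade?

-20 dB/decade

Each pole contributes −20 dB/decade at high frequency; each zero contributes +20 dB/decade.
Net: 2 zero(s) − 3 pole(s) → -20 dB/decade.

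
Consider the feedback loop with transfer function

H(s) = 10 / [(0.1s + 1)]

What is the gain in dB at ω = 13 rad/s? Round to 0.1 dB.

15.7 dB

At ω = 13 rad/s:
pole (1 + j13·0.1) = 1 + j1.3 → |·| ≈ 1.6401, ∠ ≈ 52.43°
|H| = 10 · 1 / (1.6401) ≈ 6.0972
Gain = 20 log₁₀(6.0972) ≈ 15.70 dB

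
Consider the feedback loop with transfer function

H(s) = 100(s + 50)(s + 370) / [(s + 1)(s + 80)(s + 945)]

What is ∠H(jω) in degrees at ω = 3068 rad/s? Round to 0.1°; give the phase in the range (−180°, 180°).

At s = jω = j3068:
zero (s+50): 50 + j3068 → |·| = √(50²+3068²) = √9415124 ≈ 3068.4, ∠ = arctan(3068/50) ≈ 89.07°
zero (s+370): 370 + j3068 → |·| = √(370²+3068²) = √9549524 ≈ 3090.2, ∠ = arctan(3068/370) ≈ 83.12°
pole (s+1): 1 + j3068 → |·| = √(1²+3068²) = √9412625 ≈ 3068, ∠ = arctan(3068/1) ≈ 89.98°
pole (s+80): 80 + j3068 → |·| = √(80²+3068²) = √9419024 ≈ 3069, ∠ = arctan(3068/80) ≈ 88.51°
pole (s+945): 945 + j3068 → |·| = √(945²+3068²) = √10305649 ≈ 3210.2, ∠ = arctan(3068/945) ≈ 72.88°
∠H = 172.19° − 251.37° = -79.18°

-79.2°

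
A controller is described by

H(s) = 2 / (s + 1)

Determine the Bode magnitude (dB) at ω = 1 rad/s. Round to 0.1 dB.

3.0 dB

Substitute s = j1:
Numerator: 2 = 2 + j0
Denominator: (j1) + 1 = 1 + j1
|N| = √(2² + 0²) ≈ 2, ∠N ≈ 0.00°
|D| = √(1² + 1²) ≈ 1.4142, ∠D ≈ 45.00°
|H| = 2 / 1.4142 ≈ 1.4142
Gain = 20 log₁₀(1.4142) ≈ 3.01 dB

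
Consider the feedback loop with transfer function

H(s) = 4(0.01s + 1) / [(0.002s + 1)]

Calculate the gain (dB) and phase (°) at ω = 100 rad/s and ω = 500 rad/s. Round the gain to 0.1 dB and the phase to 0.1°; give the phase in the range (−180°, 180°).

At ω = 100 rad/s:
zero (1 + j100·0.01) = 1 + j1 → |·| ≈ 1.4142, ∠ ≈ 45.00°
pole (1 + j100·0.002) = 1 + j0.2 → |·| ≈ 1.0198, ∠ ≈ 11.31°
|H| = 4 · 1.4142 / (1.0198) ≈ 5.547
Gain = 20 log₁₀(5.547) ≈ 14.88 dB
∠H = (45.00°) − (11.31°) = 33.69°

At ω = 500 rad/s:
zero (1 + j500·0.01) = 1 + j5 → |·| ≈ 5.099, ∠ ≈ 78.69°
pole (1 + j500·0.002) = 1 + j1 → |·| ≈ 1.4142, ∠ ≈ 45.00°
|H| = 4 · 5.099 / (1.4142) ≈ 14.422
Gain = 20 log₁₀(14.422) ≈ 23.18 dB
∠H = (78.69°) − (45.00°) = 33.69°

ω = 100: 14.9 dB, 33.7°; ω = 500: 23.2 dB, 33.7°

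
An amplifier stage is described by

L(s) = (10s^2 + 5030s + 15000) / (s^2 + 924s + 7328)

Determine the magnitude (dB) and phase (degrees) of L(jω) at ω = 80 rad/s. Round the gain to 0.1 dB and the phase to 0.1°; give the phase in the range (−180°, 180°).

14.8 dB, 7.7°

Substitute s = j80:
Numerator: 10(j80)^2 + 5030(j80) + 15000 = -49000 + j402400
Denominator: (j80)^2 + 924(j80) + 7328 = 928 + j73920
|N| = √(49000² + 402400²) ≈ 4.0537e+05, ∠N ≈ 96.94°
|D| = √(928² + 73920²) ≈ 73926, ∠D ≈ 89.28°
|L| = 4.0537e+05 / 73926 ≈ 5.4835
Gain = 20 log₁₀(5.4835) ≈ 14.78 dB
∠L = 96.94° − 89.28° = 7.66°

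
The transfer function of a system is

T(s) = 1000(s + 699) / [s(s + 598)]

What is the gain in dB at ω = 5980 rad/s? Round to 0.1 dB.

-15.5 dB

At s = jω = j5980:
zero (s+699): 699 + j5980 → |·| = √(699²+5980²) = √36249001 ≈ 6020.7, ∠ = arctan(5980/699) ≈ 83.33°
pole (s+598): 598 + j5980 → |·| = √(598²+5980²) = √36118004 ≈ 6009.8, ∠ = arctan(5980/598) ≈ 84.29°
pole at origin: |s| = 5980, ∠ = 90.00° (in denominator)
|T| = 1000 · 6020.7 / 3.5939e+07 ≈ 0.16753
Gain = 20 log₁₀(0.16753) ≈ -15.52 dB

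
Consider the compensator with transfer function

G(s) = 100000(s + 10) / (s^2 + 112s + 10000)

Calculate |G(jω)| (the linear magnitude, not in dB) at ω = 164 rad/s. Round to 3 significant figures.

658

At s = jω = j164:
zero (s+10): 10 + j164 → |·| = √(10²+164²) = √26996 ≈ 164.3, ∠ = arctan(164/10) ≈ 86.51°
quadratic: (j164)² + 112·j164 + 10000 = -16896 + j18368 → |·| ≈ 24957, ∠ ≈ 132.61°
|G| = 100000 · 164.3 / 24957 ≈ 658.33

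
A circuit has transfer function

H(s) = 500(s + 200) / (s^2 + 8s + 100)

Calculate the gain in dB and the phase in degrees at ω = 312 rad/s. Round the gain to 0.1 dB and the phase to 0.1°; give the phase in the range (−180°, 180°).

5.6 dB, -121.2°

At s = jω = j312:
zero (s+200): 200 + j312 → |·| = √(200²+312²) = √137344 ≈ 370.6, ∠ = arctan(312/200) ≈ 57.34°
quadratic: (j312)² + 8·j312 + 100 = -97244 + j2496 → |·| ≈ 97276, ∠ ≈ 178.53°
|H| = 500 · 370.6 / 97276 ≈ 1.9049
Gain = 20 log₁₀(1.9049) ≈ 5.60 dB
∠H = 57.34° − 178.53° = -121.19°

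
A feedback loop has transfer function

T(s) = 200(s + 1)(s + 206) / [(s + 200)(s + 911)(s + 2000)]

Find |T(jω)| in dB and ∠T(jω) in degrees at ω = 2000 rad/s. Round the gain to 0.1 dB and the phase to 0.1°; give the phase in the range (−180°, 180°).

At s = jω = j2000:
zero (s+1): 1 + j2000 → |·| = √(1²+2000²) = √4000001 ≈ 2000, ∠ = arctan(2000/1) ≈ 89.97°
zero (s+206): 206 + j2000 → |·| = √(206²+2000²) = √4042436 ≈ 2010.6, ∠ = arctan(2000/206) ≈ 84.12°
pole (s+200): 200 + j2000 → |·| = √(200²+2000²) = √4040000 ≈ 2010, ∠ = arctan(2000/200) ≈ 84.29°
pole (s+911): 911 + j2000 → |·| = √(911²+2000²) = √4829921 ≈ 2197.7, ∠ = arctan(2000/911) ≈ 65.51°
pole (s+2000): 2000 + j2000 → |·| = √(2000²+2000²) = √8000000 ≈ 2828.4, ∠ = arctan(2000/2000) ≈ 45.00°
|T| = 200 · 4.0212e+06 / 1.2494e+10 ≈ 0.06437
Gain = 20 log₁₀(0.06437) ≈ -23.83 dB
∠T = 174.09° − 194.80° = -20.71°

-23.8 dB, -20.7°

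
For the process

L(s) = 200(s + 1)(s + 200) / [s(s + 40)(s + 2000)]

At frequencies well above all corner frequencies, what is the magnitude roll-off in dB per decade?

-20 dB/decade

Each pole contributes −20 dB/decade at high frequency; each zero contributes +20 dB/decade.
Net: 2 zero(s) − 3 pole(s) → -20 dB/decade.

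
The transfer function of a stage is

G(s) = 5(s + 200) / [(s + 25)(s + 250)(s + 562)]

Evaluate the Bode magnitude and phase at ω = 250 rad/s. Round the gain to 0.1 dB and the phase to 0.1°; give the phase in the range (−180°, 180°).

At s = jω = j250:
zero (s+200): 200 + j250 → |·| = √(200²+250²) = √102500 ≈ 320.16, ∠ = arctan(250/200) ≈ 51.34°
pole (s+25): 25 + j250 → |·| = √(25²+250²) = √63125 ≈ 251.25, ∠ = arctan(250/25) ≈ 84.29°
pole (s+250): 250 + j250 → |·| = √(250²+250²) = √125000 ≈ 353.55, ∠ = arctan(250/250) ≈ 45.00°
pole (s+562): 562 + j250 → |·| = √(562²+250²) = √378344 ≈ 615.1, ∠ = arctan(250/562) ≈ 23.98°
|G| = 5 · 320.16 / 5.4639e+07 ≈ 2.9298e-05
Gain = 20 log₁₀(2.9298e-05) ≈ -90.66 dB
∠G = 51.34° − 153.27° = -101.93°

-90.7 dB, -101.9°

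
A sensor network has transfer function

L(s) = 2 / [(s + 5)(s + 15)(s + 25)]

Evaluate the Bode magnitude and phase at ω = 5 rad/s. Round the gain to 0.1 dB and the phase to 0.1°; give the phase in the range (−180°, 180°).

At s = jω = j5:
pole (s+5): 5 + j5 → |·| = √(5²+5²) = √50 ≈ 7.0711, ∠ = arctan(5/5) ≈ 45.00°
pole (s+15): 15 + j5 → |·| = √(15²+5²) = √250 ≈ 15.811, ∠ = arctan(5/15) ≈ 18.43°
pole (s+25): 25 + j5 → |·| = √(25²+5²) = √650 ≈ 25.495, ∠ = arctan(5/25) ≈ 11.31°
|L| = 2 / 2850.4 ≈ 0.00070166
Gain = 20 log₁₀(0.00070166) ≈ -63.08 dB
∠L = 0.00° − 74.74° = -74.74°

-63.1 dB, -74.7°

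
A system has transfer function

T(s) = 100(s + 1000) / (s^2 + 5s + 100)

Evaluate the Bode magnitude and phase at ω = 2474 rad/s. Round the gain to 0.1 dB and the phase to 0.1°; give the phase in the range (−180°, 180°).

-27.2 dB, -111.9°

At s = jω = j2474:
zero (s+1000): 1000 + j2474 → |·| = √(1000²+2474²) = √7120676 ≈ 2668.5, ∠ = arctan(2474/1000) ≈ 67.99°
quadratic: (j2474)² + 5·j2474 + 100 = -6120576 + j12370 → |·| ≈ 6.1206e+06, ∠ ≈ 179.88°
|T| = 100 · 2668.5 / 6.1206e+06 ≈ 0.043599
Gain = 20 log₁₀(0.043599) ≈ -27.21 dB
∠T = 67.99° − 179.88° = -111.89°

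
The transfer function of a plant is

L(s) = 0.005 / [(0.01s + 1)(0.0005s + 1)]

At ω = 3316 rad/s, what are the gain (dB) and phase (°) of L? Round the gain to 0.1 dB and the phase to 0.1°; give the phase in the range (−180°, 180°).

At ω = 3316 rad/s:
pole (1 + j3316·0.01) = 1 + j33.16 → |·| ≈ 33.175, ∠ ≈ 88.27°
pole (1 + j3316·0.0005) = 1 + j1.658 → |·| ≈ 1.9362, ∠ ≈ 58.90°
|L| = 0.005 · 1 / (33.175 · 1.9362) ≈ 7.7841e-05
Gain = 20 log₁₀(7.7841e-05) ≈ -82.18 dB
∠L = (0°) − (88.27° + 58.90°) = -147.17°

-82.2 dB, -147.2°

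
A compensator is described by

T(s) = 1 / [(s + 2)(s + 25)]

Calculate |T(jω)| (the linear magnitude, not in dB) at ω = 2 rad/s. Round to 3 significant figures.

At s = jω = j2:
pole (s+2): 2 + j2 → |·| = √(2²+2²) = √8 ≈ 2.8284, ∠ = arctan(2/2) ≈ 45.00°
pole (s+25): 25 + j2 → |·| = √(25²+2²) = √629 ≈ 25.08, ∠ = arctan(2/25) ≈ 4.57°
|T| = 1 / 70.936 ≈ 0.014097

0.0141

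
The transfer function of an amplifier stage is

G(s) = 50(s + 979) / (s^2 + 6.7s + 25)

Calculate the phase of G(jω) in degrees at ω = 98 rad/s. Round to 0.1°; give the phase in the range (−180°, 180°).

At s = jω = j98:
zero (s+979): 979 + j98 → |·| = √(979²+98²) = √968045 ≈ 983.89, ∠ = arctan(98/979) ≈ 5.72°
quadratic: (j98)² + 6.7·j98 + 25 = -9579 + j656.6 → |·| ≈ 9601.5, ∠ ≈ 176.08°
∠G = 5.72° − 176.08° = -170.36°

-170.4°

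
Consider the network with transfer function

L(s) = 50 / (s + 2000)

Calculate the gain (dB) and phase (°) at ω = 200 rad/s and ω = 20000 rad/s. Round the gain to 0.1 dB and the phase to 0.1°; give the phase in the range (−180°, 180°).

ω = 200: -32.1 dB, -5.7°; ω = 20000: -52.1 dB, -84.3°

Substitute s = j200:
Numerator: 50 = 50 + j0
Denominator: (j200) + 2000 = 2000 + j200
|N| = √(50² + 0²) ≈ 50, ∠N ≈ 0.00°
|D| = √(2000² + 200²) ≈ 2010, ∠D ≈ 5.71°
|L| = 50 / 2010 ≈ 0.024876
Gain = 20 log₁₀(0.024876) ≈ -32.08 dB
∠L = 0.00° − 5.71° = -5.71°

Substitute s = j20000:
Numerator: 50 = 50 + j0
Denominator: (j20000) + 2000 = 2000 + j20000
|N| = √(50² + 0²) ≈ 50, ∠N ≈ 0.00°
|D| = √(2000² + 20000²) ≈ 20100, ∠D ≈ 84.29°
|L| = 50 / 20100 ≈ 0.0024876
Gain = 20 log₁₀(0.0024876) ≈ -52.08 dB
∠L = 0.00° − 84.29° = -84.29°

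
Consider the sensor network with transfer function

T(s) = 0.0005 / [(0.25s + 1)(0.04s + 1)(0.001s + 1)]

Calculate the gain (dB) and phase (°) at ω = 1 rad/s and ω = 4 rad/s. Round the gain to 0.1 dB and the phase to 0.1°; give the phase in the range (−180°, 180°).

At ω = 1 rad/s:
pole (1 + j1·0.25) = 1 + j0.25 → |·| ≈ 1.0308, ∠ ≈ 14.04°
pole (1 + j1·0.04) = 1 + j0.04 → |·| ≈ 1.0008, ∠ ≈ 2.29°
pole (1 + j1·0.001) = 1 + j0.001 → |·| ≈ 1, ∠ ≈ 0.06°
|T| = 0.0005 · 1 / (1.0308 · 1.0008 · 1) ≈ 0.00048467
Gain = 20 log₁₀(0.00048467) ≈ -66.29 dB
∠T = (0°) − (14.04° + 2.29° + 0.06°) = -16.39°

At ω = 4 rad/s:
pole (1 + j4·0.25) = 1 + j1 → |·| ≈ 1.4142, ∠ ≈ 45.00°
pole (1 + j4·0.04) = 1 + j0.16 → |·| ≈ 1.0127, ∠ ≈ 9.09°
pole (1 + j4·0.001) = 1 + j0.004 → |·| ≈ 1, ∠ ≈ 0.23°
|T| = 0.0005 · 1 / (1.4142 · 1.0127 · 1) ≈ 0.00034912
Gain = 20 log₁₀(0.00034912) ≈ -69.14 dB
∠T = (0°) − (45.00° + 9.09° + 0.23°) = -54.32°

ω = 1: -66.3 dB, -16.4°; ω = 4: -69.1 dB, -54.3°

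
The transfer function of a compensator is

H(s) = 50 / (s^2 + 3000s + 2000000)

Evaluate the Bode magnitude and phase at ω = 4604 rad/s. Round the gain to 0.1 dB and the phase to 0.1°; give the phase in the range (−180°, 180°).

Substitute s = j4604:
Numerator: 50 = 50 + j0
Denominator: (j4604)^2 + 3000(j4604) + 2000000 = -19196816 + j13812000
|N| = √(50² + 0²) ≈ 50, ∠N ≈ 0.00°
|D| = √(19196816² + 13812000²) ≈ 2.3649e+07, ∠D ≈ 144.27°
|H| = 50 / 2.3649e+07 ≈ 2.1143e-06
Gain = 20 log₁₀(2.1143e-06) ≈ -113.50 dB
∠H = 0.00° − 144.27° = -144.27°

-113.5 dB, -144.3°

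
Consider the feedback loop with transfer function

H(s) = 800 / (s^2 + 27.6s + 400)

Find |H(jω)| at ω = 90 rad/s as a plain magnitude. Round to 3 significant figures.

0.0989

At s = jω = j90:
quadratic: (j90)² + 27.6·j90 + 400 = -7700 + j2484 → |·| ≈ 8090.8, ∠ ≈ 162.12°
|H| = 800 / 8090.8 ≈ 0.098878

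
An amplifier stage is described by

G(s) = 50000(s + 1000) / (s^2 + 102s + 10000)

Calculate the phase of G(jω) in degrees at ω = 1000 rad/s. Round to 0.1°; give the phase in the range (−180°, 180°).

At s = jω = j1000:
zero (s+1000): 1000 + j1000 → |·| = √(1000²+1000²) = √2000000 ≈ 1414.2, ∠ = arctan(1000/1000) ≈ 45.00°
quadratic: (j1000)² + 102·j1000 + 10000 = -990000 + j102000 → |·| ≈ 9.9524e+05, ∠ ≈ 174.12°
∠G = 45.00° − 174.12° = -129.12°

-129.1°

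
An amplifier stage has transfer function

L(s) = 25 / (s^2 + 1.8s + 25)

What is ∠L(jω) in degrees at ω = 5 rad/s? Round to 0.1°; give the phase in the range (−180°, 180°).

-90.0°

At s = jω = j5:
quadratic: (j5)² + 1.8·j5 + 25 = 0 + j9 → |·| ≈ 9, ∠ ≈ 90.00°
∠L = 0.00° − 90.00° = -90.00°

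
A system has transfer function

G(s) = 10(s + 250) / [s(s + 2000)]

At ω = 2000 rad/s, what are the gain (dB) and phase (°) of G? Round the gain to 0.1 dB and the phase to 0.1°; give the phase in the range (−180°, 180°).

-49.0 dB, -52.1°

At s = jω = j2000:
zero (s+250): 250 + j2000 → |·| = √(250²+2000²) = √4062500 ≈ 2015.6, ∠ = arctan(2000/250) ≈ 82.87°
pole (s+2000): 2000 + j2000 → |·| = √(2000²+2000²) = √8000000 ≈ 2828.4, ∠ = arctan(2000/2000) ≈ 45.00°
pole at origin: |s| = 2000, ∠ = 90.00° (in denominator)
|G| = 10 · 2015.6 / 5.6568e+06 ≈ 0.0035631
Gain = 20 log₁₀(0.0035631) ≈ -48.96 dB
∠G = 82.87° − 135.00° = -52.13°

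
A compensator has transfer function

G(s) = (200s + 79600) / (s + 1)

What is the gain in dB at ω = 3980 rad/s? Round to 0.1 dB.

Substitute s = j3980:
Numerator: 200(j3980) + 79600 = 79600 + j796000
Denominator: (j3980) + 1 = 1 + j3980
|N| = √(79600² + 796000²) ≈ 7.9997e+05, ∠N ≈ 84.29°
|D| = √(1² + 3980²) ≈ 3980, ∠D ≈ 89.99°
|G| = 7.9997e+05 / 3980 ≈ 201
Gain = 20 log₁₀(201) ≈ 46.06 dB

46.1 dB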